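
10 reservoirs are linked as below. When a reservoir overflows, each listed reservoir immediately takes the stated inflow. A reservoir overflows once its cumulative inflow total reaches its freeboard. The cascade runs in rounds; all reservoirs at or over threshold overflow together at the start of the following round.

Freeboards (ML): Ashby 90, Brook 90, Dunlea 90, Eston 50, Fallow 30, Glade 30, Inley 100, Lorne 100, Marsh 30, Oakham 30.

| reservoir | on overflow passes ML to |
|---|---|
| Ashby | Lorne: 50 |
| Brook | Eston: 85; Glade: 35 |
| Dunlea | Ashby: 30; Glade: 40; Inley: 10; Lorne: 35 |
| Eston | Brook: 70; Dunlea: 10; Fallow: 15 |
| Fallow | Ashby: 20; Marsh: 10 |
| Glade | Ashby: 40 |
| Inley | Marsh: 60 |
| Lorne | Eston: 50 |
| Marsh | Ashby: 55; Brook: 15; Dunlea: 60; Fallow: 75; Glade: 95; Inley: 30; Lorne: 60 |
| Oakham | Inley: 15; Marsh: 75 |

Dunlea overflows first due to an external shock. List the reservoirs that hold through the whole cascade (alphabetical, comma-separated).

Round 1 — Dunlea overflows (initial).
  Ashby: +30 → 30 < 90
  Glade: +40 → 40 ≥ 30
  Inley: +10 → 10 < 100
  Lorne: +35 → 35 < 100
Round 2 — Glade overflows.
  Ashby: +40 → 70 < 90
No further overflows.

Ashby, Brook, Eston, Fallow, Inley, Lorne, Marsh, Oakham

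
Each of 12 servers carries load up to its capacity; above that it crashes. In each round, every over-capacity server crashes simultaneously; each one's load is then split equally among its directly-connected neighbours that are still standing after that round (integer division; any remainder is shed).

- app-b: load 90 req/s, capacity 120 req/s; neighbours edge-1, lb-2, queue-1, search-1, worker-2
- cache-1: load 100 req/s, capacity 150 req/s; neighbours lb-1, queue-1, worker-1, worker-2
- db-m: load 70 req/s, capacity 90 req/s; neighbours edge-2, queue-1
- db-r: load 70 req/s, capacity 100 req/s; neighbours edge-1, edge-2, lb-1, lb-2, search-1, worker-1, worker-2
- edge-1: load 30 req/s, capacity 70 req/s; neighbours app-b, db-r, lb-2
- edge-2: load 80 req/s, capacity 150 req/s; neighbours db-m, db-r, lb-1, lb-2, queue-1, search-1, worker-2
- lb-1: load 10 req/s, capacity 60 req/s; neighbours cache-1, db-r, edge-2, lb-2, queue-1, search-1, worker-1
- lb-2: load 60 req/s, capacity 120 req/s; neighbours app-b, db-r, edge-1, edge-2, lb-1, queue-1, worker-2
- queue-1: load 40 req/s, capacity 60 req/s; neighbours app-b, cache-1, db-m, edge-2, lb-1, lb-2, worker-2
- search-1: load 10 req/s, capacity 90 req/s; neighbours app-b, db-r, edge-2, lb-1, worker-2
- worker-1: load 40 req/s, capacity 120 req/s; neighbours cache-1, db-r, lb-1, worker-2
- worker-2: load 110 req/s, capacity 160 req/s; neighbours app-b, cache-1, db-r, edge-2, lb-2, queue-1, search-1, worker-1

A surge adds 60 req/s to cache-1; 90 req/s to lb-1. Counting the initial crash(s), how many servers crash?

12

Round 1 — cache-1 at 160 > 150; lb-1 at 100 > 60. cache-1, lb-1 crash.
  cache-1 sheds 160 req/s to queue-1, worker-1, worker-2: 53 each (1 lost).
    queue-1: 40+53 = 93 > 60
    worker-1: 40+53 = 93 ≤ 120
    worker-2: 110+53 = 163 > 160
  lb-1 sheds 100 req/s to db-r, edge-2, lb-2, queue-1, search-1, worker-1: 16 each (4 lost).
    db-r: 70+16 = 86 ≤ 100
    edge-2: 80+16 = 96 ≤ 150
    lb-2: 60+16 = 76 ≤ 120
    queue-1: 93+16 = 109 > 60
    search-1: 10+16 = 26 ≤ 90
    worker-1: 93+16 = 109 ≤ 120
Round 2 — queue-1, worker-2 crash.
  queue-1 sheds 109 req/s to app-b, db-m, edge-2, lb-2: 27 each (1 lost).
    app-b: 90+27 = 117 ≤ 120
    db-m: 70+27 = 97 > 90
    edge-2: 96+27 = 123 ≤ 150
    lb-2: 76+27 = 103 ≤ 120
  worker-2 sheds 163 req/s to app-b, db-r, edge-2, lb-2, search-1, worker-1: 27 each (1 lost).
    app-b: 117+27 = 144 > 120
    db-r: 86+27 = 113 > 100
    edge-2: 123+27 = 150 ≤ 150
    lb-2: 103+27 = 130 > 120
    search-1: 26+27 = 53 ≤ 90
    worker-1: 109+27 = 136 > 120
Round 3 — app-b, db-m, db-r, lb-2, worker-1 crash.
  app-b sheds 144 req/s to edge-1, search-1: 72 each.
    edge-1: 30+72 = 102 > 70
    search-1: 53+72 = 125 > 90
  db-m sheds 97 req/s to edge-2: 97 each.
    edge-2: 150+97 = 247 > 150
  db-r sheds 113 req/s to edge-1, edge-2, search-1: 37 each (2 lost).
    edge-1: 102+37 = 139 > 70
    edge-2: 247+37 = 284 > 150
    search-1: 125+37 = 162 > 90
  lb-2 sheds 130 req/s to edge-1, edge-2: 65 each.
    edge-1: 139+65 = 204 > 70
    edge-2: 284+65 = 349 > 150
  worker-1 sheds 136 req/s: no online neighbours, lost.
Round 4 — edge-1, edge-2, search-1 crash.
  edge-1 sheds 204 req/s: no online neighbours, lost.
  edge-2 sheds 349 req/s: no online neighbours, lost.
  search-1 sheds 162 req/s: no online neighbours, lost.
No further crashes.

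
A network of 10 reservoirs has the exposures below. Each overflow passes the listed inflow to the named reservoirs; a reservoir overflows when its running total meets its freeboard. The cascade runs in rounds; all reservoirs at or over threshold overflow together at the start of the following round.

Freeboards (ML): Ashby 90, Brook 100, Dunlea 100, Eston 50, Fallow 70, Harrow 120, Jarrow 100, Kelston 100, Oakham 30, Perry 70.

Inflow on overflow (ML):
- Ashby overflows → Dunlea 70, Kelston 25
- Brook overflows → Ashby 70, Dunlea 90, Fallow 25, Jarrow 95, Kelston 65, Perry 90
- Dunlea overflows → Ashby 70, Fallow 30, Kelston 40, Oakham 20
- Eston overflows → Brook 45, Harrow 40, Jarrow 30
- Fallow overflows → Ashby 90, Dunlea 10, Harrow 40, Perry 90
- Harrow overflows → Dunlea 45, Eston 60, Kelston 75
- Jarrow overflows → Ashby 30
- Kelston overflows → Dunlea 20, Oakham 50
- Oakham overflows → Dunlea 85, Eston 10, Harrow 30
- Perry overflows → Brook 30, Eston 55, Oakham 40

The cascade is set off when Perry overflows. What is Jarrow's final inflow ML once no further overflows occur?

30

Round 1 — Perry overflows (initial).
  Brook: +30 → 30 < 100
  Eston: +55 → 55 ≥ 50
  Oakham: +40 → 40 ≥ 30
Round 2 — Eston, Oakham overflow.
  Brook: +45 → 75 < 100
  Dunlea: +85 → 85 < 100
  Harrow: +40+30 → 70 < 120
  Jarrow: +30 → 30 < 100
No further overflows.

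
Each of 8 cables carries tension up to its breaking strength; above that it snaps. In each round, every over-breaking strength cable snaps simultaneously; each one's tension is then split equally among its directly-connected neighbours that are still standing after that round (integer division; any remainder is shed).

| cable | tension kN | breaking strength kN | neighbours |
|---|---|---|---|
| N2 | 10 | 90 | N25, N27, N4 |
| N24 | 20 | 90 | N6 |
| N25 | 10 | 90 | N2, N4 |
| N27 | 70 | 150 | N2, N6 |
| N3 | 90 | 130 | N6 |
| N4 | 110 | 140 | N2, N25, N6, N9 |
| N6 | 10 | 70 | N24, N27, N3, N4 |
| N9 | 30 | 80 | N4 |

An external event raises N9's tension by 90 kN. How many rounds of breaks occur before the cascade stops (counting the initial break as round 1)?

3

Round 1 — N9 at 120 > 80. N9 snaps.
  N9 sheds 120 kN to N4: 120 each.
    N4: 110+120 = 230 > 140
Round 2 — N4 snaps.
  N4 sheds 230 kN to N2, N25, N6: 76 each (2 lost).
    N2: 10+76 = 86 ≤ 90
    N25: 10+76 = 86 ≤ 90
    N6: 10+76 = 86 > 70
Round 3 — N6 snaps.
  N6 sheds 86 kN to N24, N27, N3: 28 each (2 lost).
    N24: 20+28 = 48 ≤ 90
    N27: 70+28 = 98 ≤ 150
    N3: 90+28 = 118 ≤ 130
No further breaks.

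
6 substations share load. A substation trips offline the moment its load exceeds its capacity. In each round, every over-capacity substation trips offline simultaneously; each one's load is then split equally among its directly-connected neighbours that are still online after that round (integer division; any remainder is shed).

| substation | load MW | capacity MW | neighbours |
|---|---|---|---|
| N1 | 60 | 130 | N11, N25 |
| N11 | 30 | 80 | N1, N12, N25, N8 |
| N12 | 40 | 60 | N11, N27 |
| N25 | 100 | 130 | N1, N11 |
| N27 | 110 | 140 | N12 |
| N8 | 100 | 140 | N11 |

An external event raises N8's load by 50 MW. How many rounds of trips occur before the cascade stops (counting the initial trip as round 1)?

Round 1 — N8 at 150 > 140. N8 trips offline.
  N8 sheds 150 MW to N11: 150 each.
    N11: 30+150 = 180 > 80
Round 2 — N11 trips offline.
  N11 sheds 180 MW to N1, N12, N25: 60 each.
    N1: 60+60 = 120 ≤ 130
    N12: 40+60 = 100 > 60
    N25: 100+60 = 160 > 130
Round 3 — N12, N25 trip offline.
  N12 sheds 100 MW to N27: 100 each.
    N27: 110+100 = 210 > 140
  N25 sheds 160 MW to N1: 160 each.
    N1: 120+160 = 280 > 130
Round 4 — N1, N27 trip offline.
  N1 sheds 280 MW: no online neighbours, lost.
  N27 sheds 210 MW: no online neighbours, lost.
No further trips.

4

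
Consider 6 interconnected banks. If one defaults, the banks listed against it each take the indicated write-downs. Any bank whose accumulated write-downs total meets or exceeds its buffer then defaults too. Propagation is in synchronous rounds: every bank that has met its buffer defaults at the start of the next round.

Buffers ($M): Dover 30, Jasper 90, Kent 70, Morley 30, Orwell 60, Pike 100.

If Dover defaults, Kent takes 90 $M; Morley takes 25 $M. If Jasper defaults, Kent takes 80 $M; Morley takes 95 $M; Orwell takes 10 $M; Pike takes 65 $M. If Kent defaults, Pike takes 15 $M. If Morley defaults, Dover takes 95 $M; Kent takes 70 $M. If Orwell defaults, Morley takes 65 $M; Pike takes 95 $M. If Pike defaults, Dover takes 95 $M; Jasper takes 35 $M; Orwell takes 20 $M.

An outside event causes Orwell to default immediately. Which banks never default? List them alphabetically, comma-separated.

Jasper

Round 1 — Orwell defaults (initial).
  Morley: +65 → 65 ≥ 30
  Pike: +95 → 95 < 100
Round 2 — Morley defaults.
  Dover: +95 → 95 ≥ 30
  Kent: +70 → 70 ≥ 70
Round 3 — Dover, Kent default.
  Pike: +15 → 110 ≥ 100
Round 4 — Pike defaults.
  Jasper: +35 → 35 < 90
No further defaults.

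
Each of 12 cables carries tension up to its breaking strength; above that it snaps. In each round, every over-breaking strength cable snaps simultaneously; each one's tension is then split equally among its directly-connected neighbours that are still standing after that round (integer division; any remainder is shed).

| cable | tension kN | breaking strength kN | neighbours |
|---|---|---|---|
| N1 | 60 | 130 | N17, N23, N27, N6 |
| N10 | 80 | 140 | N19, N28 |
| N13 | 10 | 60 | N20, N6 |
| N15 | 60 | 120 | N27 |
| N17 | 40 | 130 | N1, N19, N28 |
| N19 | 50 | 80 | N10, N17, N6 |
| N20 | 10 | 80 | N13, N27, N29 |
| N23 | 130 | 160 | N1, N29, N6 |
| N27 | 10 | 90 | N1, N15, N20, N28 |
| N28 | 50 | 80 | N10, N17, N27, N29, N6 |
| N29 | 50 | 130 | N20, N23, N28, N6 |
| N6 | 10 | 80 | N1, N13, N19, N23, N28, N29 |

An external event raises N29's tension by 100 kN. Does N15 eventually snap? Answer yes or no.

no

Round 1 — N29 at 150 > 130. N29 snaps.
  N29 sheds 150 kN to N20, N23, N28, N6: 37 each (2 lost).
    N20: 10+37 = 47 ≤ 80
    N23: 130+37 = 167 > 160
    N28: 50+37 = 87 > 80
    N6: 10+37 = 47 ≤ 80
Round 2 — N23, N28 snap.
  N23 sheds 167 kN to N1, N6: 83 each (1 lost).
    N1: 60+83 = 143 > 130
    N6: 47+83 = 130 > 80
  N28 sheds 87 kN to N10, N17, N27, N6: 21 each (3 lost).
    N10: 80+21 = 101 ≤ 140
    N17: 40+21 = 61 ≤ 130
    N27: 10+21 = 31 ≤ 90
    N6: 130+21 = 151 > 80
Round 3 — N1, N6 snap.
  N1 sheds 143 kN to N17, N27: 71 each (1 lost).
    N17: 61+71 = 132 > 130
    N27: 31+71 = 102 > 90
  N6 sheds 151 kN to N13, N19: 75 each (1 lost).
    N13: 10+75 = 85 > 60
    N19: 50+75 = 125 > 80
Round 4 — N13, N17, N19, N27 snap.
  N13 sheds 85 kN to N20: 85 each.
    N20: 47+85 = 132 > 80
  N17 sheds 132 kN: no online neighbours, lost.
  N19 sheds 125 kN to N10: 125 each.
    N10: 101+125 = 226 > 140
  N27 sheds 102 kN to N15, N20: 51 each.
    N15: 60+51 = 111 ≤ 120
    N20: 132+51 = 183 > 80
Round 5 — N10, N20 snap.
  N10 sheds 226 kN: no online neighbours, lost.
  N20 sheds 183 kN: no online neighbours, lost.
No further breaks.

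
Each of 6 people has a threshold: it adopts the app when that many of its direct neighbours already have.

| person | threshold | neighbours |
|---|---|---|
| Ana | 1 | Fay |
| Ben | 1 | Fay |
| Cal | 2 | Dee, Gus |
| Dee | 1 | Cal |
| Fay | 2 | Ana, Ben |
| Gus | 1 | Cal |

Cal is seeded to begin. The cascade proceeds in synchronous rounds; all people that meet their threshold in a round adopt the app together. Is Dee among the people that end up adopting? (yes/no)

Round 1 — Cal adopts the app (initial).
Round 2 — checking thresholds:
  Dee: 1 of 1 neighbours ≥ 1, adopts the app.
  Gus: 1 of 1 neighbours ≥ 1, adopts the app.
Round 3 — no new adoptions; cascade stops.

yes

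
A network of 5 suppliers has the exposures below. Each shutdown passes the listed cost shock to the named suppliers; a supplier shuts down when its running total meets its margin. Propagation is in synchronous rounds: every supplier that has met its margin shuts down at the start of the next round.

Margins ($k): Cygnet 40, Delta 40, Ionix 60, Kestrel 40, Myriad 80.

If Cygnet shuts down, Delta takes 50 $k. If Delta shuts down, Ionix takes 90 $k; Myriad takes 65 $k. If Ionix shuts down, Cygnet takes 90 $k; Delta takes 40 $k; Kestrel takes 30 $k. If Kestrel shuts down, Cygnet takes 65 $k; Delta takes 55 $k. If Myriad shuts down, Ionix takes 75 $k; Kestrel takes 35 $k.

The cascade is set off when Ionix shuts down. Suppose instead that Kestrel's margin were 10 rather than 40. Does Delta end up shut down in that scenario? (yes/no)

With Kestrel's margin at 10:
Round 1 — Ionix shuts down (initial).
  Cygnet: +90 → 90 ≥ 40
  Delta: +40 → 40 ≥ 40
  Kestrel: +30 → 30 ≥ 10
Round 2 — Cygnet, Delta, Kestrel shut down.
  Myriad: +65 → 65 < 80
No further shutdowns.

yes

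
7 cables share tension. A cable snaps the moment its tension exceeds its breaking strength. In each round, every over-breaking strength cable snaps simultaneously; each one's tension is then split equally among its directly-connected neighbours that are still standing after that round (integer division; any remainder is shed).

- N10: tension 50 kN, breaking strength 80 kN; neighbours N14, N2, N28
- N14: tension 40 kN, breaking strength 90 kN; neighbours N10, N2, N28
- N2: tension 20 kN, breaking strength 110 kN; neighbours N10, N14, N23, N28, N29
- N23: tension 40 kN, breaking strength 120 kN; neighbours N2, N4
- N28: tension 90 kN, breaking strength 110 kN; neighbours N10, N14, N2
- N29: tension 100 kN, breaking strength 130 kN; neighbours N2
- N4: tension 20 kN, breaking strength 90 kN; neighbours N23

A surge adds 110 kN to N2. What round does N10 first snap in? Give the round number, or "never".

3

Round 1 — N2 at 130 > 110. N2 snaps.
  N2 sheds 130 kN to N10, N14, N23, N28, N29: 26 each.
    N10: 50+26 = 76 ≤ 80
    N14: 40+26 = 66 ≤ 90
    N23: 40+26 = 66 ≤ 120
    N28: 90+26 = 116 > 110
    N29: 100+26 = 126 ≤ 130
Round 2 — N28 snaps.
  N28 sheds 116 kN to N10, N14: 58 each.
    N10: 76+58 = 134 > 80
    N14: 66+58 = 124 > 90
Round 3 — N10, N14 snap.
  N10 sheds 134 kN: no online neighbours, lost.
  N14 sheds 124 kN: no online neighbours, lost.
No further breaks.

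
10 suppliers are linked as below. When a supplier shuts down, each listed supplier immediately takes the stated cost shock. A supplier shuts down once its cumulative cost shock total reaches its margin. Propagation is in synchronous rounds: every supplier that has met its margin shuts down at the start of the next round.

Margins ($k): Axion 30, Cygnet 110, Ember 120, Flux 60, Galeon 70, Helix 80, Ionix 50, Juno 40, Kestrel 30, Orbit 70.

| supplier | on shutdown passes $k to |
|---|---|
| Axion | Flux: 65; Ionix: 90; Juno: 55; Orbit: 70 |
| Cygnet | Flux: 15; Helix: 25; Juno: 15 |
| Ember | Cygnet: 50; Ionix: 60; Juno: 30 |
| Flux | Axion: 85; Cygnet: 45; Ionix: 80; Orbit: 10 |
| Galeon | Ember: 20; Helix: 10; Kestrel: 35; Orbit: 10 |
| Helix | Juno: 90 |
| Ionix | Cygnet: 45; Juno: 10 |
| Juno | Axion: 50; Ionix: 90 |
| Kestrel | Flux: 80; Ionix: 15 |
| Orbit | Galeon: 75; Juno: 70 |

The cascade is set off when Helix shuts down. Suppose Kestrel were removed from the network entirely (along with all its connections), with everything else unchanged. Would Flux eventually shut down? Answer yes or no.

yes

With Kestrel removed:
Round 1 — Helix shuts down (initial).
  Juno: +90 → 90 ≥ 40
Round 2 — Juno shuts down.
  Axion: +50 → 50 ≥ 30
  Ionix: +90 → 90 ≥ 50
Round 3 — Axion, Ionix shut down.
  Cygnet: +45 → 45 < 110
  Flux: +65 → 65 ≥ 60
  Orbit: +70 → 70 ≥ 70
Round 4 — Flux, Orbit shut down.
  Cygnet: +45 → 90 < 110
  Galeon: +75 → 75 ≥ 70
Round 5 — Galeon shuts down.
  Ember: +20 → 20 < 120
No further shutdowns.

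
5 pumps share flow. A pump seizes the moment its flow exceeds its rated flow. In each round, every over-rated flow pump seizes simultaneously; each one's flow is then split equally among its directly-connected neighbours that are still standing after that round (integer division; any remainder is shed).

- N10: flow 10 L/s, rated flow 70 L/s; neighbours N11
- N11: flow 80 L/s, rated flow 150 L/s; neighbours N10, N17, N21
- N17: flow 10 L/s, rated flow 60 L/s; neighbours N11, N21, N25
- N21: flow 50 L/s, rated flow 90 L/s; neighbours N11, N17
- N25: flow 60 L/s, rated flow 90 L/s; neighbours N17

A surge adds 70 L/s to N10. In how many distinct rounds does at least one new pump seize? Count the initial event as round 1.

4

Round 1 — N10 at 80 > 70. N10 seizes.
  N10 sheds 80 L/s to N11: 80 each.
    N11: 80+80 = 160 > 150
Round 2 — N11 seizes.
  N11 sheds 160 L/s to N17, N21: 80 each.
    N17: 10+80 = 90 > 60
    N21: 50+80 = 130 > 90
Round 3 — N17, N21 seize.
  N17 sheds 90 L/s to N25: 90 each.
    N25: 60+90 = 150 > 90
  N21 sheds 130 L/s: no online neighbours, lost.
Round 4 — N25 seizes.
  N25 sheds 150 L/s: no online neighbours, lost.
No further seizures.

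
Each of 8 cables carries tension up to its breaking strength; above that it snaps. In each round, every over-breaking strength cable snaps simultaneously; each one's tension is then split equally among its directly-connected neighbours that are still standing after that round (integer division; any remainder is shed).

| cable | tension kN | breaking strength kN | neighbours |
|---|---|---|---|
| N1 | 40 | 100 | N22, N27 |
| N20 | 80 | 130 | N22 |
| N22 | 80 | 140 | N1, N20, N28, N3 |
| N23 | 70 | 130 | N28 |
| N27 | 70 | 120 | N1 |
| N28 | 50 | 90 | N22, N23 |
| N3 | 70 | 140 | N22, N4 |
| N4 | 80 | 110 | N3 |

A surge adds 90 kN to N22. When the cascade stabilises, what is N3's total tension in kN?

Round 1 — N22 at 170 > 140. N22 snaps.
  N22 sheds 170 kN to N1, N20, N28, N3: 42 each (2 lost).
    N1: 40+42 = 82 ≤ 100
    N20: 80+42 = 122 ≤ 130
    N28: 50+42 = 92 > 90
    N3: 70+42 = 112 ≤ 140
Round 2 — N28 snaps.
  N28 sheds 92 kN to N23: 92 each.
    N23: 70+92 = 162 > 130
Round 3 — N23 snaps.
  N23 sheds 162 kN: no online neighbours, lost.
No further breaks.

112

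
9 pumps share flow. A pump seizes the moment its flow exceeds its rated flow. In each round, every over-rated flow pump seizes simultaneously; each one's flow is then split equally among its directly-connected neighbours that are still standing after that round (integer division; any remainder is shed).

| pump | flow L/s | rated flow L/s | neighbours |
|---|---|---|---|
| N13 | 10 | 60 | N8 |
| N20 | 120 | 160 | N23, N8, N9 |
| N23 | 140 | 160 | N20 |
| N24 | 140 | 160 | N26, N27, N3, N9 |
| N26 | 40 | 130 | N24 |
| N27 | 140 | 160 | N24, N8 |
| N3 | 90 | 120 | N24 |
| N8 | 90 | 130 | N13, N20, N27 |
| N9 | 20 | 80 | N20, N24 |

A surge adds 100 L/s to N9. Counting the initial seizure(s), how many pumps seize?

Round 1 — N9 at 120 > 80. N9 seizes.
  N9 sheds 120 L/s to N20, N24: 60 each.
    N20: 120+60 = 180 > 160
    N24: 140+60 = 200 > 160
Round 2 — N20, N24 seize.
  N20 sheds 180 L/s to N23, N8: 90 each.
    N23: 140+90 = 230 > 160
    N8: 90+90 = 180 > 130
  N24 sheds 200 L/s to N26, N27, N3: 66 each (2 lost).
    N26: 40+66 = 106 ≤ 130
    N27: 140+66 = 206 > 160
    N3: 90+66 = 156 > 120
Round 3 — N23, N27, N3, N8 seize.
  N23 sheds 230 L/s: no online neighbours, lost.
  N27 sheds 206 L/s: no online neighbours, lost.
  N3 sheds 156 L/s: no online neighbours, lost.
  N8 sheds 180 L/s to N13: 180 each.
    N13: 10+180 = 190 > 60
Round 4 — N13 seizes.
  N13 sheds 190 L/s: no online neighbours, lost.
No further seizures.

8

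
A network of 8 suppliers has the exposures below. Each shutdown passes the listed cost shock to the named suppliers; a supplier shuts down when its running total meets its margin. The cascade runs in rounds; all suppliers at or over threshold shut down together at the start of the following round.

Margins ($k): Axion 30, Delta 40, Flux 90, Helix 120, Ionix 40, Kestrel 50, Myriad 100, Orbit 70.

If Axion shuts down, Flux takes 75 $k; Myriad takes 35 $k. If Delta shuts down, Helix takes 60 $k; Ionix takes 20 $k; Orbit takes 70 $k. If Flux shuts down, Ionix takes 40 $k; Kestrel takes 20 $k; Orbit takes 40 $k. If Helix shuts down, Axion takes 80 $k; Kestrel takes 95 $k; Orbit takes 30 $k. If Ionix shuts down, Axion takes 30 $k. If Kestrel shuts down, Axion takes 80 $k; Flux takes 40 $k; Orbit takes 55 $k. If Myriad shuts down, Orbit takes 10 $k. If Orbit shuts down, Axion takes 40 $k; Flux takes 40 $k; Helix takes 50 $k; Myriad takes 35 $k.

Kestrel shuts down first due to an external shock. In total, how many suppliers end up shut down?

5

Round 1 — Kestrel shuts down (initial).
  Axion: +80 → 80 ≥ 30
  Flux: +40 → 40 < 90
  Orbit: +55 → 55 < 70
Round 2 — Axion shuts down.
  Flux: +75 → 115 ≥ 90
  Myriad: +35 → 35 < 100
Round 3 — Flux shuts down.
  Ionix: +40 → 40 ≥ 40
  Orbit: +40 → 95 ≥ 70
Round 4 — Ionix, Orbit shut down.
  Helix: +50 → 50 < 120
  Myriad: +35 → 70 < 100
No further shutdowns.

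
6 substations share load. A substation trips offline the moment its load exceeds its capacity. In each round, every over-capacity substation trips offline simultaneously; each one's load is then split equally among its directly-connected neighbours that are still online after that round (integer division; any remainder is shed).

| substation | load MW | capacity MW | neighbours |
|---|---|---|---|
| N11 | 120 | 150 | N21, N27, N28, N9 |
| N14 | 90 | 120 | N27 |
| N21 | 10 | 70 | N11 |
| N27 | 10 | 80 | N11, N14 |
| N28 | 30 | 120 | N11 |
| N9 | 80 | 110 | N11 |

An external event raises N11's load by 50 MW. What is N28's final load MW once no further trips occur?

72

Round 1 — N11 at 170 > 150. N11 trips offline.
  N11 sheds 170 MW to N21, N27, N28, N9: 42 each (2 lost).
    N21: 10+42 = 52 ≤ 70
    N27: 10+42 = 52 ≤ 80
    N28: 30+42 = 72 ≤ 120
    N9: 80+42 = 122 > 110
Round 2 — N9 trips offline.
  N9 sheds 122 MW: no online neighbours, lost.
No further trips.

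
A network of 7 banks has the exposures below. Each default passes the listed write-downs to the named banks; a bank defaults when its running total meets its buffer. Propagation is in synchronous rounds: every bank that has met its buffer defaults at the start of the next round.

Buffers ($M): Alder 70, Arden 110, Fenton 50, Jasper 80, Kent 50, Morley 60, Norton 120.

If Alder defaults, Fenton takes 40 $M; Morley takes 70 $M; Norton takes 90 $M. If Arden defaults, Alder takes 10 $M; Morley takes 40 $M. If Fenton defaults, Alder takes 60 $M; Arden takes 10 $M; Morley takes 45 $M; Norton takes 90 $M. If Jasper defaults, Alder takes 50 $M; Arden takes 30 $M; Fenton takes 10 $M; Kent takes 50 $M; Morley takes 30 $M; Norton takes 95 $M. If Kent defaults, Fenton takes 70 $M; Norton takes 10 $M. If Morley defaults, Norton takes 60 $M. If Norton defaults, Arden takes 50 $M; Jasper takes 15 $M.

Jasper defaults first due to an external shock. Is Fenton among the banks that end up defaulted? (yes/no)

Round 1 — Jasper defaults (initial).
  Alder: +50 → 50 < 70
  Arden: +30 → 30 < 110
  Fenton: +10 → 10 < 50
  Kent: +50 → 50 ≥ 50
  Morley: +30 → 30 < 60
  Norton: +95 → 95 < 120
Round 2 — Kent defaults.
  Fenton: +70 → 80 ≥ 50
  Norton: +10 → 105 < 120
Round 3 — Fenton defaults.
  Alder: +60 → 110 ≥ 70
  Arden: +10 → 40 < 110
  Morley: +45 → 75 ≥ 60
  Norton: +90 → 195 ≥ 120
Round 4 — Alder, Morley, Norton default.
  Arden: +50 → 90 < 110
No further defaults.

yes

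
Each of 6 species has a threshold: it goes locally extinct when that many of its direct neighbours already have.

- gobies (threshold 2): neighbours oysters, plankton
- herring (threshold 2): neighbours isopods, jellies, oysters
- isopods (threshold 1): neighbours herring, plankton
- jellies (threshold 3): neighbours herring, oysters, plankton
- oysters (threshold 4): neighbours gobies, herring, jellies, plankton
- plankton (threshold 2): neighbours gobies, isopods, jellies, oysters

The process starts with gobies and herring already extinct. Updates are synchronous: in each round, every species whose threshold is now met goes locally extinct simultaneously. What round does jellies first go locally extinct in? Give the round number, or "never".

Round 1 — gobies, herring go locally extinct (initial).
Round 2 — checking thresholds:
  isopods: 1 of 2 neighbours ≥ 1, goes locally extinct.
  jellies: 1 of 3 neighbours < 3, not yet.
  oysters: 2 of 4 neighbours < 4, not yet.
  plankton: 1 of 4 neighbours < 2, not yet.
Round 3 — checking thresholds:
  jellies: 1 of 3 neighbours < 3, not yet.
  oysters: 2 of 4 neighbours < 4, not yet.
  plankton: 2 of 4 neighbours ≥ 2, goes locally extinct.
Round 4 — no new extinctions; cascade stops.

never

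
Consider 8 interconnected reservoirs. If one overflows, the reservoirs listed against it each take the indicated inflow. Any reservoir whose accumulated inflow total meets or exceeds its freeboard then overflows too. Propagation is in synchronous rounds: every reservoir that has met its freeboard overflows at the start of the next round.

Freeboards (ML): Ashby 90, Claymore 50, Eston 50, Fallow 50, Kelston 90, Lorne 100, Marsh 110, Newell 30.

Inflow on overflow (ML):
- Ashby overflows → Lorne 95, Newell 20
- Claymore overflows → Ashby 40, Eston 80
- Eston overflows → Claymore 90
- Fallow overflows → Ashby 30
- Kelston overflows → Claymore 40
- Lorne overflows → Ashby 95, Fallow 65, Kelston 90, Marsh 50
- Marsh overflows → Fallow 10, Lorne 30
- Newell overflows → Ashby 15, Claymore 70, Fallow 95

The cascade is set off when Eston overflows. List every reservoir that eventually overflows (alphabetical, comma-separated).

Claymore, Eston

Round 1 — Eston overflows (initial).
  Claymore: +90 → 90 ≥ 50
Round 2 — Claymore overflows.
  Ashby: +40 → 40 < 90
No further overflows.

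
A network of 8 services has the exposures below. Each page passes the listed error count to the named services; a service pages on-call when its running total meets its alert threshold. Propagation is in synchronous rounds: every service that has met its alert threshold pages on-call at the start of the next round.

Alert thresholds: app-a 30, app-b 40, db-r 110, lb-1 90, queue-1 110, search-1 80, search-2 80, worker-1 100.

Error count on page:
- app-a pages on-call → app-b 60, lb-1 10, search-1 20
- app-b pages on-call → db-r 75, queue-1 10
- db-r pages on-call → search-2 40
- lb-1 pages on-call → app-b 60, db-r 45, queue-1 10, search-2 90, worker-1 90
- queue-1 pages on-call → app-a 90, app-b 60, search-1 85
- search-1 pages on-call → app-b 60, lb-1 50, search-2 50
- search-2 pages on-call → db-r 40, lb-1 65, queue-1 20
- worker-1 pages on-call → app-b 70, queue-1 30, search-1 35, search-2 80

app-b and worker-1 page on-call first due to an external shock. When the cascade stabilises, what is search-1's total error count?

35

Round 1 — app-b, worker-1 page on-call (initial).
  db-r: +75 → 75 < 110
  queue-1: +10+30 → 40 < 110
  search-1: +35 → 35 < 80
  search-2: +80 → 80 ≥ 80
Round 2 — search-2 pages on-call.
  db-r: +40 → 115 ≥ 110
  lb-1: +65 → 65 < 90
  queue-1: +20 → 60 < 110
Round 3 — db-r pages on-call.
No further pages.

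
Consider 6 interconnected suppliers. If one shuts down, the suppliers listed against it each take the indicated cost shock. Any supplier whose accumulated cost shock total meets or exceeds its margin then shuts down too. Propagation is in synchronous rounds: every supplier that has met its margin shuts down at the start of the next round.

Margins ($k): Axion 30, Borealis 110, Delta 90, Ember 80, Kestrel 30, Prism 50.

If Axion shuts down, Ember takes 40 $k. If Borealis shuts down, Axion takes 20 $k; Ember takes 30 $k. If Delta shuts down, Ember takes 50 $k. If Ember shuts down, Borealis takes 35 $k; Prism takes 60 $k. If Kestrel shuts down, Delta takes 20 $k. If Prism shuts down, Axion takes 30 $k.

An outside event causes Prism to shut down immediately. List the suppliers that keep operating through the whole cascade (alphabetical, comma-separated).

Borealis, Delta, Ember, Kestrel

Round 1 — Prism shuts down (initial).
  Axion: +30 → 30 ≥ 30
Round 2 — Axion shuts down.
  Ember: +40 → 40 < 80
No further shutdowns.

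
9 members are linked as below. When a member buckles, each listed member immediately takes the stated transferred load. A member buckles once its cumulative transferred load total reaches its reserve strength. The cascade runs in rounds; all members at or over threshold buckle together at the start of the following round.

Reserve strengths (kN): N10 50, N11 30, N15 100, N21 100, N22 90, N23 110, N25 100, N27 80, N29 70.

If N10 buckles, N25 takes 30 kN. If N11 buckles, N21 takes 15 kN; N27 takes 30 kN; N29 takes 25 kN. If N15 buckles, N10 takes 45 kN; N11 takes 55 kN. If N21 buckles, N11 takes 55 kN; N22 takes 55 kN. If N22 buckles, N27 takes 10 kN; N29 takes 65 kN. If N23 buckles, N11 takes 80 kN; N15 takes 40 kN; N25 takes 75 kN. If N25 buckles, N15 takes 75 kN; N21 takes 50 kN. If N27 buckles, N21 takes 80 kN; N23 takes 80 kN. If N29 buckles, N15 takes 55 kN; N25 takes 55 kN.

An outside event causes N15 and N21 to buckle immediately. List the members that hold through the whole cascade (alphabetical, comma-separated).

N10, N22, N23, N25, N27, N29

Round 1 — N15, N21 buckle (initial).
  N10: +45 → 45 < 50
  N11: +55+55 → 110 ≥ 30
  N22: +55 → 55 < 90
Round 2 — N11 buckles.
  N27: +30 → 30 < 80
  N29: +25 → 25 < 70
No further bucklings.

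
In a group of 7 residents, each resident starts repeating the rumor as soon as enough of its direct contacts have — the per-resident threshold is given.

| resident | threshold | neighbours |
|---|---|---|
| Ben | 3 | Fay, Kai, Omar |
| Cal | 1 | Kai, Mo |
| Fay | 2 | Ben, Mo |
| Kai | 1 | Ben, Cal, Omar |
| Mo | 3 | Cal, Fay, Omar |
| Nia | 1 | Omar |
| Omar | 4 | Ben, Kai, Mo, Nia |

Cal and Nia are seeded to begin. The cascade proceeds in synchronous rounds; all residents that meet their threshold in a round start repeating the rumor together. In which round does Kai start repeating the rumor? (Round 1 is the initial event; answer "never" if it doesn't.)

Round 1 — Cal, Nia start repeating the rumor (initial).
Round 2 — checking thresholds:
  Kai: 1 of 3 neighbours ≥ 1, starts repeating the rumor.
  Mo: 1 of 3 neighbours < 3, below threshold.
  Omar: 1 of 4 neighbours < 4, below threshold.
Round 3 — no new spreads; cascade stops.

2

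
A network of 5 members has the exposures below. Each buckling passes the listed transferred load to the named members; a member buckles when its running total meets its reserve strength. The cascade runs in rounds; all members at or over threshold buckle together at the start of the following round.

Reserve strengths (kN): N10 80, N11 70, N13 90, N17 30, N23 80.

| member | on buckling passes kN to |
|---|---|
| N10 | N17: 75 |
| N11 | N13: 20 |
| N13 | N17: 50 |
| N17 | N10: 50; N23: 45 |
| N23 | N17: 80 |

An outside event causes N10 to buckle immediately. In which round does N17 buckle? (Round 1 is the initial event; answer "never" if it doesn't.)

Round 1 — N10 buckles (initial).
  N17: +75 → 75 ≥ 30
Round 2 — N17 buckles.
  N23: +45 → 45 < 80
No further bucklings.

2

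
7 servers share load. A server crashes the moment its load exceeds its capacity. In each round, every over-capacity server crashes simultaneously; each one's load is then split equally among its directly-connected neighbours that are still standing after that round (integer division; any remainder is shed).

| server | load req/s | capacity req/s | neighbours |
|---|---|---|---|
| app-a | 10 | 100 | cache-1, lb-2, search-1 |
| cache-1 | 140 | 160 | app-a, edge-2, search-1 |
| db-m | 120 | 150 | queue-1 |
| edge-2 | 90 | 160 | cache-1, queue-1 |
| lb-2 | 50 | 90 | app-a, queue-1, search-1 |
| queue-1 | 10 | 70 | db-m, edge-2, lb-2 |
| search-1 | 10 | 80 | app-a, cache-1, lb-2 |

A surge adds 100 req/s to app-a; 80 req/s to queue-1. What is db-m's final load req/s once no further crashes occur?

150

Round 1 — app-a at 110 > 100; queue-1 at 90 > 70. app-a, queue-1 crash.
  app-a sheds 110 req/s to cache-1, lb-2, search-1: 36 each (2 lost).
    cache-1: 140+36 = 176 > 160
    lb-2: 50+36 = 86 ≤ 90
    search-1: 10+36 = 46 ≤ 80
  queue-1 sheds 90 req/s to db-m, edge-2, lb-2: 30 each.
    db-m: 120+30 = 150 ≤ 150
    edge-2: 90+30 = 120 ≤ 160
    lb-2: 86+30 = 116 > 90
Round 2 — cache-1, lb-2 crash.
  cache-1 sheds 176 req/s to edge-2, search-1: 88 each.
    edge-2: 120+88 = 208 > 160
    search-1: 46+88 = 134 > 80
  lb-2 sheds 116 req/s to search-1: 116 each.
    search-1: 134+116 = 250 > 80
Round 3 — edge-2, search-1 crash.
  edge-2 sheds 208 req/s: no online neighbours, lost.
  search-1 sheds 250 req/s: no online neighbours, lost.
No further crashes.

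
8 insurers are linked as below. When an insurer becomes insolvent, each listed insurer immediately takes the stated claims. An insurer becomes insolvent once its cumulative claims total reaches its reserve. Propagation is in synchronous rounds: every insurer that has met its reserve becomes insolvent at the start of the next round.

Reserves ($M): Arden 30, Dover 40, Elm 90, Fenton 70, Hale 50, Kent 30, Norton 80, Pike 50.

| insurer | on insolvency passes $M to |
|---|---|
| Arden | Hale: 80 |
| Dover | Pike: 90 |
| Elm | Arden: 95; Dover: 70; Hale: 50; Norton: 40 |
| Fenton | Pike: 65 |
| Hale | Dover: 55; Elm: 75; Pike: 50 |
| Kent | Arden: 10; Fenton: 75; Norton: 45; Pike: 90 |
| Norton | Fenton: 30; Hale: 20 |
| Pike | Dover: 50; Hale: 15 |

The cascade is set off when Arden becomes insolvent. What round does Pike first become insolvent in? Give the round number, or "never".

3

Round 1 — Arden becomes insolvent (initial).
  Hale: +80 → 80 ≥ 50
Round 2 — Hale becomes insolvent.
  Dover: +55 → 55 ≥ 40
  Elm: +75 → 75 < 90
  Pike: +50 → 50 ≥ 50
Round 3 — Dover, Pike become insolvent.
No further insolvencies.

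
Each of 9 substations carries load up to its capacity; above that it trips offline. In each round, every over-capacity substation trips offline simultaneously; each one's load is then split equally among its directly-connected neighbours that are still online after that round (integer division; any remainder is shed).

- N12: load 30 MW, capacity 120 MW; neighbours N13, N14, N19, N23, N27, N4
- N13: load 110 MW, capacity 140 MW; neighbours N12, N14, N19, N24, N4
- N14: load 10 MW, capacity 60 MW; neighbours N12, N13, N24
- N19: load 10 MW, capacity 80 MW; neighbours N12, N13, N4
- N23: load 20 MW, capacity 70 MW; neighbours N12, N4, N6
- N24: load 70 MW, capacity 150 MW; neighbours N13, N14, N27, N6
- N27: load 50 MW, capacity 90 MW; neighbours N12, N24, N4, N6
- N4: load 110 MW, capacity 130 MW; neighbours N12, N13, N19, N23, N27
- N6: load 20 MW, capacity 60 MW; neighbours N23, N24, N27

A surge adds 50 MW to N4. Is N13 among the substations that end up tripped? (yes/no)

yes

Round 1 — N4 at 160 > 130. N4 trips offline.
  N4 sheds 160 MW to N12, N13, N19, N23, N27: 32 each.
    N12: 30+32 = 62 ≤ 120
    N13: 110+32 = 142 > 140
    N19: 10+32 = 42 ≤ 80
    N23: 20+32 = 52 ≤ 70
    N27: 50+32 = 82 ≤ 90
Round 2 — N13 trips offline.
  N13 sheds 142 MW to N12, N14, N19, N24: 35 each (2 lost).
    N12: 62+35 = 97 ≤ 120
    N14: 10+35 = 45 ≤ 60
    N19: 42+35 = 77 ≤ 80
    N24: 70+35 = 105 ≤ 150
No further trips.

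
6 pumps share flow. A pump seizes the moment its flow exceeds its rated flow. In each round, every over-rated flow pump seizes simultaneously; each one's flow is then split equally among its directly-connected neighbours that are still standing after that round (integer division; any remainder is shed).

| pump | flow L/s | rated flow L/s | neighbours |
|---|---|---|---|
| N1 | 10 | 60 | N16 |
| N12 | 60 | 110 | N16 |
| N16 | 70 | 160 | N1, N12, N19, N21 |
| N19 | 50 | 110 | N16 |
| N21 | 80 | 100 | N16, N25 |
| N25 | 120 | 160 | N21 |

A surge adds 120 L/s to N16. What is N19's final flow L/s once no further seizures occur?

97

Round 1 — N16 at 190 > 160. N16 seizes.
  N16 sheds 190 L/s to N1, N12, N19, N21: 47 each (2 lost).
    N1: 10+47 = 57 ≤ 60
    N12: 60+47 = 107 ≤ 110
    N19: 50+47 = 97 ≤ 110
    N21: 80+47 = 127 > 100
Round 2 — N21 seizes.
  N21 sheds 127 L/s to N25: 127 each.
    N25: 120+127 = 247 > 160
Round 3 — N25 seizes.
  N25 sheds 247 L/s: no online neighbours, lost.
No further seizures.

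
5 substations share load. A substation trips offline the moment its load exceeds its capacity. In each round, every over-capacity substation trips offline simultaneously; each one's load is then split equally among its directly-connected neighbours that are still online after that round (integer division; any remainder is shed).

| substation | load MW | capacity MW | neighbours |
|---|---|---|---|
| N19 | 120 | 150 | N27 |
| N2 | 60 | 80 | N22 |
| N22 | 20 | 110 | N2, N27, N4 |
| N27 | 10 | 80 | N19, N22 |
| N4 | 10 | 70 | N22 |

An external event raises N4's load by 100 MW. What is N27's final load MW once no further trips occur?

Round 1 — N4 at 110 > 70. N4 trips offline.
  N4 sheds 110 MW to N22: 110 each.
    N22: 20+110 = 130 > 110
Round 2 — N22 trips offline.
  N22 sheds 130 MW to N2, N27: 65 each.
    N2: 60+65 = 125 > 80
    N27: 10+65 = 75 ≤ 80
Round 3 — N2 trips offline.
  N2 sheds 125 MW: no online neighbours, lost.
No further trips.

75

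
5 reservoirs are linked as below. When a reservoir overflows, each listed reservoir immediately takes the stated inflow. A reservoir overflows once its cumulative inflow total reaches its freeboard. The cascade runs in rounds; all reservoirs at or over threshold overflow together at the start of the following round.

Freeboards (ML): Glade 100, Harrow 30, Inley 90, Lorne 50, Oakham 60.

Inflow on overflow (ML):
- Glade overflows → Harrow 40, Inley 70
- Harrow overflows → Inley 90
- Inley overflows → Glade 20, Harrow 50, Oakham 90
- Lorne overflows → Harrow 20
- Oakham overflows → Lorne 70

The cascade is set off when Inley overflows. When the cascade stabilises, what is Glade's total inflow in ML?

20

Round 1 — Inley overflows (initial).
  Glade: +20 → 20 < 100
  Harrow: +50 → 50 ≥ 30
  Oakham: +90 → 90 ≥ 60
Round 2 — Harrow, Oakham overflow.
  Lorne: +70 → 70 ≥ 50
Round 3 — Lorne overflows.
No further overflows.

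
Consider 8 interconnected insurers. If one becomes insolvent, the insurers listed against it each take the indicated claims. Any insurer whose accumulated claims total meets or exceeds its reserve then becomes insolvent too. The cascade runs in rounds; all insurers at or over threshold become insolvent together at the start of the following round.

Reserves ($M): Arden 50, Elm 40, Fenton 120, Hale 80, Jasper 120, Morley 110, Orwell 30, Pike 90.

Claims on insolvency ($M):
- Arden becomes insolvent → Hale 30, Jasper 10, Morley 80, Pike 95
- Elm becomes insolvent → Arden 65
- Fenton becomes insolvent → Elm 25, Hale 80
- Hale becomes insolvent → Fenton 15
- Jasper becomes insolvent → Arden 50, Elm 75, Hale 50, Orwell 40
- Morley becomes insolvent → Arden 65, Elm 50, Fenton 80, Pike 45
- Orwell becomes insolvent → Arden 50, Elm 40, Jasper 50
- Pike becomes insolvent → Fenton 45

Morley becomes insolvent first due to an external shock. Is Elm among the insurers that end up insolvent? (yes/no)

Round 1 — Morley becomes insolvent (initial).
  Arden: +65 → 65 ≥ 50
  Elm: +50 → 50 ≥ 40
  Fenton: +80 → 80 < 120
  Pike: +45 → 45 < 90
Round 2 — Arden, Elm become insolvent.
  Hale: +30 → 30 < 80
  Jasper: +10 → 10 < 120
  Pike: +95 → 140 ≥ 90
Round 3 — Pike becomes insolvent.
  Fenton: +45 → 125 ≥ 120
Round 4 — Fenton becomes insolvent.
  Hale: +80 → 110 ≥ 80
Round 5 — Hale becomes insolvent.
No further insolvencies.

yes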